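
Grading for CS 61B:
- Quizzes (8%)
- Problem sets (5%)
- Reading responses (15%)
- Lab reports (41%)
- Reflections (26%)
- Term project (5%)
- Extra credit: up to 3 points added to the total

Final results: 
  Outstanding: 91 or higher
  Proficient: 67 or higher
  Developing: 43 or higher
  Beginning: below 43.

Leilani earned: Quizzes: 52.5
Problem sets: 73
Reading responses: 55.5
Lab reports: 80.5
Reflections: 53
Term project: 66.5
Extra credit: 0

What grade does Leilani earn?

Weighted total:
  Quizzes 52.5 × 0.08 = 4.2
  Problem sets 73 × 0.05 = 3.65
  Reading responses 55.5 × 0.15 = 8.325
  Lab reports 80.5 × 0.41 = 33.005
  Reflections 53 × 0.26 = 13.78
  Term project 66.5 × 0.05 = 3.325
Sum = 66.285
Extra credit: 66.285 + 0 = 66.285
66.285 is ≥ 43 and < 67 → Developing

Developing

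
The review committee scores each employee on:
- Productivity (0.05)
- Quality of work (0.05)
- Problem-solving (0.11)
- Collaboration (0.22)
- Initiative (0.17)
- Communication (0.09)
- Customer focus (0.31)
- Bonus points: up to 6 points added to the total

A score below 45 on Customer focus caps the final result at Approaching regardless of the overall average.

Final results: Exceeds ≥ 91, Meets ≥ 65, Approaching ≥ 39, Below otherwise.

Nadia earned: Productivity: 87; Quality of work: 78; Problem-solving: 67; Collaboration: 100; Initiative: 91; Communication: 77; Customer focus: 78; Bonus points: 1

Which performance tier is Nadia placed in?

Meets

Customer focus score 78 ≥ 45: minimum met.
Weighted total:
  Productivity 87 × 0.05 = 4.35
  Quality of work 78 × 0.05 = 3.9
  Problem-solving 67 × 0.11 = 7.37
  Collaboration 100 × 0.22 = 22
  Initiative 91 × 0.17 = 15.47
  Communication 77 × 0.09 = 6.93
  Customer focus 78 × 0.31 = 24.18
Sum = 84.2
Bonus points: 84.2 + 1 = 85.2
85.2 is ≥ 65 and < 91 → Meets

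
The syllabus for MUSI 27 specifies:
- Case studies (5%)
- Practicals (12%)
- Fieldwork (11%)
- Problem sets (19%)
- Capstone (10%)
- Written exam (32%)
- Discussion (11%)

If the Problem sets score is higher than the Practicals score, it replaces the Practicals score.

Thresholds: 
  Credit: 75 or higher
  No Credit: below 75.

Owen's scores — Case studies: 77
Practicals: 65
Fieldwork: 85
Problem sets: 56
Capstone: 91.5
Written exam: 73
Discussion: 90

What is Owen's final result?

No Credit

Problem sets (56) ≤ Practicals (65), so Practicals stays at 65.
Weighted total:
  Case studies 77 × 0.05 = 3.85
  Practicals 65 × 0.12 = 7.8
  Fieldwork 85 × 0.11 = 9.35
  Problem sets 56 × 0.19 = 10.64
  Capstone 91.5 × 0.1 = 9.15
  Written exam 73 × 0.32 = 23.36
  Discussion 90 × 0.11 = 9.9
Sum = 74.05
74.05 < 75 → No Credit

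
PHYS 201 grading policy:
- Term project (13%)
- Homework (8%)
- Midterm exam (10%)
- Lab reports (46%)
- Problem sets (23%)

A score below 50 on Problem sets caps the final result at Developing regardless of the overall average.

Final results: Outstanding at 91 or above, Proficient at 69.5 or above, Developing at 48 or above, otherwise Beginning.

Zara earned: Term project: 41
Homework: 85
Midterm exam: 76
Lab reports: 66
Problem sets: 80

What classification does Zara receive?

Developing

Problem sets score 80 ≥ 50: minimum met.
Weighted total:
  Term project 41 × 0.13 = 5.33
  Homework 85 × 0.08 = 6.8
  Midterm exam 76 × 0.1 = 7.6
  Lab reports 66 × 0.46 = 30.36
  Problem sets 80 × 0.23 = 18.4
Sum = 68.49
68.49 is ≥ 48 and < 69.5 → Developing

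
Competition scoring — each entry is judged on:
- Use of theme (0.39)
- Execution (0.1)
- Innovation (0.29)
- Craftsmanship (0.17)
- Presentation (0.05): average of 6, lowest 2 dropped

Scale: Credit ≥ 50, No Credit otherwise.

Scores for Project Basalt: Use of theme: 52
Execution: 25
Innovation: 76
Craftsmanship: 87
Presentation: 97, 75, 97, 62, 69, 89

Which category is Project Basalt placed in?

Presentation: drop 62, 69 → average of remaining 4 = 358/4 = 89.5
Weighted total:
  Use of theme 52 × 0.39 = 20.28
  Execution 25 × 0.1 = 2.5
  Innovation 76 × 0.29 = 22.04
  Craftsmanship 87 × 0.17 = 14.79
  Presentation 89.5 × 0.05 = 4.475
Sum = 64.085
64.085 ≥ 50 → Credit

Credit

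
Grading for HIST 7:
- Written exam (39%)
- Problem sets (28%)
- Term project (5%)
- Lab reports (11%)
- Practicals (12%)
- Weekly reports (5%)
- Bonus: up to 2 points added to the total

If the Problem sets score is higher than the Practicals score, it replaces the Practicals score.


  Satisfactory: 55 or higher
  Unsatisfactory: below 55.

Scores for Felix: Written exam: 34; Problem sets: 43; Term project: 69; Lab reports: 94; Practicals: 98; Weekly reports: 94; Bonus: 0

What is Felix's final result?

Satisfactory

Problem sets (43) ≤ Practicals (98), so Practicals stays at 98.
Weighted total:
  Written exam 34 × 0.39 = 13.26
  Problem sets 43 × 0.28 = 12.04
  Term project 69 × 0.05 = 3.45
  Lab reports 94 × 0.11 = 10.34
  Practicals 98 × 0.12 = 11.76
  Weekly reports 94 × 0.05 = 4.7
Sum = 55.55
Bonus: 55.55 + 0 = 55.55
55.55 ≥ 55 → Satisfactory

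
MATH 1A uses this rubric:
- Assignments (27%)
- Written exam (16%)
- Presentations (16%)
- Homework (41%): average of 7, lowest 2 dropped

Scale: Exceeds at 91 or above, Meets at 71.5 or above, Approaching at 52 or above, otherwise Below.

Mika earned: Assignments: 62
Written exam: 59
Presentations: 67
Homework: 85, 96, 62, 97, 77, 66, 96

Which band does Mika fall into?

Homework: drop 62, 66 → average of remaining 5 = 451/5 = 90.2
Weighted total:
  Assignments 62 × 0.27 = 16.74
  Written exam 59 × 0.16 = 9.44
  Presentations 67 × 0.16 = 10.72
  Homework 90.2 × 0.41 = 36.982
Sum = 73.882
73.882 is ≥ 71.5 and < 91 → Meets

Meets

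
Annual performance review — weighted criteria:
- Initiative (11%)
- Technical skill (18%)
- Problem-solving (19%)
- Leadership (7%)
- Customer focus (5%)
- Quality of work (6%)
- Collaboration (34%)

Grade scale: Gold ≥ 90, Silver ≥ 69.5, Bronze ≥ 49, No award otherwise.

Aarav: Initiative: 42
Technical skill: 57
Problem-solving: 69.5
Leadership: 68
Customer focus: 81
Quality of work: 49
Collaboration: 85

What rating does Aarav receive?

Weighted total:
  Initiative 42 × 0.11 = 4.62
  Technical skill 57 × 0.18 = 10.26
  Problem-solving 69.5 × 0.19 = 13.205
  Leadership 68 × 0.07 = 4.76
  Customer focus 81 × 0.05 = 4.05
  Quality of work 49 × 0.06 = 2.94
  Collaboration 85 × 0.34 = 28.9
Sum = 68.735
68.735 is ≥ 49 and < 69.5 → Bronze

Bronze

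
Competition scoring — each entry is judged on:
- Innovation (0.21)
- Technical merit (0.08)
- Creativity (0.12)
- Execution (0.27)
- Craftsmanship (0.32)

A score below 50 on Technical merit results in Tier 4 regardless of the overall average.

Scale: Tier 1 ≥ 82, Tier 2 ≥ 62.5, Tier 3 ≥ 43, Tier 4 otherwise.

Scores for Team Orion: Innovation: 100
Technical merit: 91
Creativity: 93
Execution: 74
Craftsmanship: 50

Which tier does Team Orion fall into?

Tier 2

Technical merit score 91 ≥ 50: minimum met.
Weighted total:
  Innovation 100 × 0.21 = 21
  Technical merit 91 × 0.08 = 7.28
  Creativity 93 × 0.12 = 11.16
  Execution 74 × 0.27 = 19.98
  Craftsmanship 50 × 0.32 = 16
Sum = 75.42
75.42 is ≥ 62.5 and < 82 → Tier 2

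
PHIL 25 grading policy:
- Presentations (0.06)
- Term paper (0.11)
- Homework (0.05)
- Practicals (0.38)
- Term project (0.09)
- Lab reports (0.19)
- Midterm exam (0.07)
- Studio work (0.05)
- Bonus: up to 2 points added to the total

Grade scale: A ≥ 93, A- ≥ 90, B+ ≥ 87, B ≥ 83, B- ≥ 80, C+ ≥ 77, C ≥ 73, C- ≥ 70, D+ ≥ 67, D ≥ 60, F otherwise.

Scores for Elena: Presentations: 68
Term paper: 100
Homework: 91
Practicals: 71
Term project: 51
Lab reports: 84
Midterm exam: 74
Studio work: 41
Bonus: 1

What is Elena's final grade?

C

Weighted total:
  Presentations 68 × 0.06 = 4.08
  Term paper 100 × 0.11 = 11
  Homework 91 × 0.05 = 4.55
  Practicals 71 × 0.38 = 26.98
  Term project 51 × 0.09 = 4.59
  Lab reports 84 × 0.19 = 15.96
  Midterm exam 74 × 0.07 = 5.18
  Studio work 41 × 0.05 = 2.05
Sum = 74.39
Bonus: 74.39 + 1 = 75.39
75.39 is ≥ 73 and < 77 → C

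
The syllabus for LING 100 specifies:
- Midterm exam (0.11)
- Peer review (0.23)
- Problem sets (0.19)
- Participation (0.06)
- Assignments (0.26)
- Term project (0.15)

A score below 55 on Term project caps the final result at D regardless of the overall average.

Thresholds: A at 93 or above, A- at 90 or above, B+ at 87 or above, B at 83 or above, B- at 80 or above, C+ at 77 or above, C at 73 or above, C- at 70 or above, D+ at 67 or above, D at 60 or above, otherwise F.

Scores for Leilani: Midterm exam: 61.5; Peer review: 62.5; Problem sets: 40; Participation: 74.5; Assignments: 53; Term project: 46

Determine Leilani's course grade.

F

Term project score 46 < 55: minimum not met.
Weighted total:
  Midterm exam 61.5 × 0.11 = 6.765
  Peer review 62.5 × 0.23 = 14.375
  Problem sets 40 × 0.19 = 7.6
  Participation 74.5 × 0.06 = 4.47
  Assignments 53 × 0.26 = 13.78
  Term project 46 × 0.15 = 6.9
Sum = 53.89
53.89 would be F; cap at D applies → F.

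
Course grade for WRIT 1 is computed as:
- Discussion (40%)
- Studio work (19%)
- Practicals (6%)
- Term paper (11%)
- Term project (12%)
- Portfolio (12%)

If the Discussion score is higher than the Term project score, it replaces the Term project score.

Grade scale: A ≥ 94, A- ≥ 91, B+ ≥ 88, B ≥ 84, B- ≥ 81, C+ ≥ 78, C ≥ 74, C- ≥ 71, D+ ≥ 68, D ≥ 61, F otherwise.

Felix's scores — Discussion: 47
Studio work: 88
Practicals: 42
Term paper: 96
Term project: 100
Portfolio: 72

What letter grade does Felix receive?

Discussion (47) ≤ Term project (100), so Term project stays at 100.
Weighted total:
  Discussion 47 × 0.4 = 18.8
  Studio work 88 × 0.19 = 16.72
  Practicals 42 × 0.06 = 2.52
  Term paper 96 × 0.11 = 10.56
  Term project 100 × 0.12 = 12
  Portfolio 72 × 0.12 = 8.64
Sum = 69.24
69.24 is ≥ 68 and < 71 → D+

D+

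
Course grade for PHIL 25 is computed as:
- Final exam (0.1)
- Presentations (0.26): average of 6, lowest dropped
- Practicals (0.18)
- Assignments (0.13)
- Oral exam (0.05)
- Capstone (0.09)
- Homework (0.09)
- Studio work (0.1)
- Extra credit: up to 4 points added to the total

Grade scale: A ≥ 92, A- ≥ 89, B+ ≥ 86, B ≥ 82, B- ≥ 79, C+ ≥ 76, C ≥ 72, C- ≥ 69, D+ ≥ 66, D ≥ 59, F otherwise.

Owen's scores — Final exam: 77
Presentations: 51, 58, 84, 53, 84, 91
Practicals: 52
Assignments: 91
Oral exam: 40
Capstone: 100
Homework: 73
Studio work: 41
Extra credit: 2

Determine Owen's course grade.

Presentations: drop 51 → average of remaining 5 = 370/5 = 74
Weighted total:
  Final exam 77 × 0.1 = 7.7
  Presentations 74 × 0.26 = 19.24
  Practicals 52 × 0.18 = 9.36
  Assignments 91 × 0.13 = 11.83
  Oral exam 40 × 0.05 = 2
  Capstone 100 × 0.09 = 9
  Homework 73 × 0.09 = 6.57
  Studio work 41 × 0.1 = 4.1
Sum = 69.8
Extra credit: 69.8 + 2 = 71.8
71.8 is ≥ 69 and < 72 → C-

C-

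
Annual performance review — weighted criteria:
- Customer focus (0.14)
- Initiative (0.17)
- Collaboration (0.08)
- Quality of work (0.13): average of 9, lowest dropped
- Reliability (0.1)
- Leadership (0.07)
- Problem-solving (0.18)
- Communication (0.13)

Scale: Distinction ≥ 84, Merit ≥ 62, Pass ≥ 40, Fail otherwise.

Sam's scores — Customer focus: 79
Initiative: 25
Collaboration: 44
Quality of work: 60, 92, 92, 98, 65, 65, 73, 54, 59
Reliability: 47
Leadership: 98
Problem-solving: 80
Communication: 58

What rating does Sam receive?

Merit

Quality of work: drop 54 → average of remaining 8 = 604/8 = 75.5
Weighted total:
  Customer focus 79 × 0.14 = 11.06
  Initiative 25 × 0.17 = 4.25
  Collaboration 44 × 0.08 = 3.52
  Quality of work 75.5 × 0.13 = 9.815
  Reliability 47 × 0.1 = 4.7
  Leadership 98 × 0.07 = 6.86
  Problem-solving 80 × 0.18 = 14.4
  Communication 58 × 0.13 = 7.54
Sum = 62.145
62.145 is ≥ 62 and < 84 → Merit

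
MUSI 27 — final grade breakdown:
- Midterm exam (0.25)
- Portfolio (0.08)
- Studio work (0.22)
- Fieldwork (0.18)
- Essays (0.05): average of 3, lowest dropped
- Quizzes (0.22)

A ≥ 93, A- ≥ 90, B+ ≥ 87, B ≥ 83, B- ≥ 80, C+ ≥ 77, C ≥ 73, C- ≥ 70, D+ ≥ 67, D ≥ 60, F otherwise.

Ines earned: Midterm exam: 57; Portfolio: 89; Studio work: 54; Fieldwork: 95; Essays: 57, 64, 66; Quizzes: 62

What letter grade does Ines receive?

D+

Essays: drop 57 → average of remaining 2 = 130/2 = 65
Weighted total:
  Midterm exam 57 × 0.25 = 14.25
  Portfolio 89 × 0.08 = 7.12
  Studio work 54 × 0.22 = 11.88
  Fieldwork 95 × 0.18 = 17.1
  Essays 65 × 0.05 = 3.25
  Quizzes 62 × 0.22 = 13.64
Sum = 67.24
67.24 is ≥ 67 and < 70 → D+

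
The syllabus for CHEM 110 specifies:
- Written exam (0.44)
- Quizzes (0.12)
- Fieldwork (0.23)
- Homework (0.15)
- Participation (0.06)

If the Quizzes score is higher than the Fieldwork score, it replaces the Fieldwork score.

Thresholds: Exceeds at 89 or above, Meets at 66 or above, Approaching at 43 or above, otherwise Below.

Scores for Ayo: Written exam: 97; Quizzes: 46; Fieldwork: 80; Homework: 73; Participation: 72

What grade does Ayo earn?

Quizzes (46) ≤ Fieldwork (80), so Fieldwork stays at 80.
Weighted total:
  Written exam 97 × 0.44 = 42.68
  Quizzes 46 × 0.12 = 5.52
  Fieldwork 80 × 0.23 = 18.4
  Homework 73 × 0.15 = 10.95
  Participation 72 × 0.06 = 4.32
Sum = 81.87
81.87 is ≥ 66 and < 89 → Meets

Meets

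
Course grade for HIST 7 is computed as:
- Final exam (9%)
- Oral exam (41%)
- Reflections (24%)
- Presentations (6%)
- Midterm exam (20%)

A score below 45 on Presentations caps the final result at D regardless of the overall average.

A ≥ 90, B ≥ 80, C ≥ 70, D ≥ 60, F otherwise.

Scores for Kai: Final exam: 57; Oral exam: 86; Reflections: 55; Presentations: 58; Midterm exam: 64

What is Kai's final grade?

Presentations score 58 ≥ 45: minimum met.
Weighted total:
  Final exam 57 × 0.09 = 5.13
  Oral exam 86 × 0.41 = 35.26
  Reflections 55 × 0.24 = 13.2
  Presentations 58 × 0.06 = 3.48
  Midterm exam 64 × 0.2 = 12.8
Sum = 69.87
69.87 is ≥ 60 and < 70 → D

D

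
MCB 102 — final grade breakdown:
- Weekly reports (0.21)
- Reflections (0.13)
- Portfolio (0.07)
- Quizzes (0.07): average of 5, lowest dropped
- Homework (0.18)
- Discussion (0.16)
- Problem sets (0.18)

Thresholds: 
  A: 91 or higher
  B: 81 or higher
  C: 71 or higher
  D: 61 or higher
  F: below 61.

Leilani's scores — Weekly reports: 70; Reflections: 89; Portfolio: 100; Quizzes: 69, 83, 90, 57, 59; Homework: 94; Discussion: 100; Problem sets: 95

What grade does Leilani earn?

B

Quizzes: drop 57 → average of remaining 4 = 301/4 = 75.25
Weighted total:
  Weekly reports 70 × 0.21 = 14.7
  Reflections 89 × 0.13 = 11.57
  Portfolio 100 × 0.07 = 7
  Quizzes 75.25 × 0.07 = 5.2675
  Homework 94 × 0.18 = 16.92
  Discussion 100 × 0.16 = 16
  Problem sets 95 × 0.18 = 17.1
Sum = 88.5575
88.5575 is ≥ 81 and < 91 → B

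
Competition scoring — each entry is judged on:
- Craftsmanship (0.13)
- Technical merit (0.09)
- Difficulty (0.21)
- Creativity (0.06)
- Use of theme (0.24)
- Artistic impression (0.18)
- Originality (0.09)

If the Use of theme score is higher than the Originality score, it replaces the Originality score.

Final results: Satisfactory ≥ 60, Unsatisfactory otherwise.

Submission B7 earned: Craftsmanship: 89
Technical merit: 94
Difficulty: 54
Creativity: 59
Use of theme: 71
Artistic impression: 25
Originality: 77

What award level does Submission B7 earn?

Satisfactory

Use of theme (71) ≤ Originality (77), so Originality stays at 77.
Weighted total:
  Craftsmanship 89 × 0.13 = 11.57
  Technical merit 94 × 0.09 = 8.46
  Difficulty 54 × 0.21 = 11.34
  Creativity 59 × 0.06 = 3.54
  Use of theme 71 × 0.24 = 17.04
  Artistic impression 25 × 0.18 = 4.5
  Originality 77 × 0.09 = 6.93
Sum = 63.38
63.38 ≥ 60 → Satisfactory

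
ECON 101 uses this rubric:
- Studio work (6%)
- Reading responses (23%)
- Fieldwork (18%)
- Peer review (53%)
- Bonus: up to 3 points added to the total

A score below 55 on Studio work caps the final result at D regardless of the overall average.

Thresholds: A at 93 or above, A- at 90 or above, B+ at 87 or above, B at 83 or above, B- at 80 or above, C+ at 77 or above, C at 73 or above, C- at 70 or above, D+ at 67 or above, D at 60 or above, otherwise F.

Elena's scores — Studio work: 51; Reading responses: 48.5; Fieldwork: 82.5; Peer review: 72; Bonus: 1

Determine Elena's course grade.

Studio work score 51 < 55: minimum not met.
Weighted total:
  Studio work 51 × 0.06 = 3.06
  Reading responses 48.5 × 0.23 = 11.155
  Fieldwork 82.5 × 0.18 = 14.85
  Peer review 72 × 0.53 = 38.16
Sum = 67.225
Bonus: 67.225 + 1 = 68.225
68.225 would be D+; cap at D applies → D.

D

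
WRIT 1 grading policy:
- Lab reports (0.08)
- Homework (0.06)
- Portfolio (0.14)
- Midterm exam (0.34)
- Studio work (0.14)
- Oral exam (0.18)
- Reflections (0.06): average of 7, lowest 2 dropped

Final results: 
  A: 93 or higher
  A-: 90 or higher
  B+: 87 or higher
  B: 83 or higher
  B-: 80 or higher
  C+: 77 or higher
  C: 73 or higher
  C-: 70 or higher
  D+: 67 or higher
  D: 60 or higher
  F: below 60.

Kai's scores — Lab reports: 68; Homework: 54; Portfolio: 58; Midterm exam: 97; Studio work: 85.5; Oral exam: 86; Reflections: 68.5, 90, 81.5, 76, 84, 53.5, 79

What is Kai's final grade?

Reflections: drop 53.5, 68.5 → average of remaining 5 = 410.5/5 = 82.1
Weighted total:
  Lab reports 68 × 0.08 = 5.44
  Homework 54 × 0.06 = 3.24
  Portfolio 58 × 0.14 = 8.12
  Midterm exam 97 × 0.34 = 32.98
  Studio work 85.5 × 0.14 = 11.97
  Oral exam 86 × 0.18 = 15.48
  Reflections 82.1 × 0.06 = 4.926
Sum = 82.156
82.156 is ≥ 80 and < 83 → B-

B-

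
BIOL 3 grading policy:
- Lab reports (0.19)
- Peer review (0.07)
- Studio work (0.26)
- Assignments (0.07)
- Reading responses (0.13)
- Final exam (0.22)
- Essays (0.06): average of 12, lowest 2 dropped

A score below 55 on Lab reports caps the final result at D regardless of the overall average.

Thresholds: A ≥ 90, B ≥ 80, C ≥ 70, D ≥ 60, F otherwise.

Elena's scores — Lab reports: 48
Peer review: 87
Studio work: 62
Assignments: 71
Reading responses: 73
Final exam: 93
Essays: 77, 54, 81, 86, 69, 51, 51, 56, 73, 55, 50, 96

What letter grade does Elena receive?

Essays: drop 50, 51 → average of remaining 10 = 698/10 = 69.8
Lab reports score 48 < 55: minimum not met.
Weighted total:
  Lab reports 48 × 0.19 = 9.12
  Peer review 87 × 0.07 = 6.09
  Studio work 62 × 0.26 = 16.12
  Assignments 71 × 0.07 = 4.97
  Reading responses 73 × 0.13 = 9.49
  Final exam 93 × 0.22 = 20.46
  Essays 69.8 × 0.06 = 4.188
Sum = 70.438
70.438 would be C; cap at D applies → D.

D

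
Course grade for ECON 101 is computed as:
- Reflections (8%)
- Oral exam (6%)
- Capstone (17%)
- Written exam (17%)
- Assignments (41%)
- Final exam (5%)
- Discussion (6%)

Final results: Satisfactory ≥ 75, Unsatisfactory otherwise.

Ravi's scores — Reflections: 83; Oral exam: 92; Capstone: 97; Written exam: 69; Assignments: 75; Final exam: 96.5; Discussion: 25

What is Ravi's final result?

Satisfactory

Weighted total:
  Reflections 83 × 0.08 = 6.64
  Oral exam 92 × 0.06 = 5.52
  Capstone 97 × 0.17 = 16.49
  Written exam 69 × 0.17 = 11.73
  Assignments 75 × 0.41 = 30.75
  Final exam 96.5 × 0.05 = 4.825
  Discussion 25 × 0.06 = 1.5
Sum = 77.455
77.455 ≥ 75 → Satisfactory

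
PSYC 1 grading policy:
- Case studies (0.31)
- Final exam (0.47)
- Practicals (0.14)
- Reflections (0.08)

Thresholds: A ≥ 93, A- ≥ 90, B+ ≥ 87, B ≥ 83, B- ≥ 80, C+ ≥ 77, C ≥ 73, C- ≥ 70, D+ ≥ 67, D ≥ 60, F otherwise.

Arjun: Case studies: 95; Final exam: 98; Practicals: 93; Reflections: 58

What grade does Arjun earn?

A

Weighted total:
  Case studies 95 × 0.31 = 29.45
  Final exam 98 × 0.47 = 46.06
  Practicals 93 × 0.14 = 13.02
  Reflections 58 × 0.08 = 4.64
Sum = 93.17
93.17 ≥ 93 → A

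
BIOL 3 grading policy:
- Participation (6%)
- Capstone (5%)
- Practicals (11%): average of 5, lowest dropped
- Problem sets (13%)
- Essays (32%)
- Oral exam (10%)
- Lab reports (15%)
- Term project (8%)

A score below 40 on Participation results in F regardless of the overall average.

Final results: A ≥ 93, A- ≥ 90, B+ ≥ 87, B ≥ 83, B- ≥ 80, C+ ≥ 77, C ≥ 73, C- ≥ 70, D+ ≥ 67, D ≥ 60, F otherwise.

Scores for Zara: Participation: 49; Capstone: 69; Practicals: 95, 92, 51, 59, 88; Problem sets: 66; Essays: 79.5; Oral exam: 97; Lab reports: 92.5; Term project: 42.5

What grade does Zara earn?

C

Practicals: drop 51 → average of remaining 4 = 334/4 = 83.5
Participation score 49 ≥ 40: minimum met.
Weighted total:
  Participation 49 × 0.06 = 2.94
  Capstone 69 × 0.05 = 3.45
  Practicals 83.5 × 0.11 = 9.185
  Problem sets 66 × 0.13 = 8.58
  Essays 79.5 × 0.32 = 25.44
  Oral exam 97 × 0.1 = 9.7
  Lab reports 92.5 × 0.15 = 13.875
  Term project 42.5 × 0.08 = 3.4
Sum = 76.57
76.57 is ≥ 73 and < 77 → C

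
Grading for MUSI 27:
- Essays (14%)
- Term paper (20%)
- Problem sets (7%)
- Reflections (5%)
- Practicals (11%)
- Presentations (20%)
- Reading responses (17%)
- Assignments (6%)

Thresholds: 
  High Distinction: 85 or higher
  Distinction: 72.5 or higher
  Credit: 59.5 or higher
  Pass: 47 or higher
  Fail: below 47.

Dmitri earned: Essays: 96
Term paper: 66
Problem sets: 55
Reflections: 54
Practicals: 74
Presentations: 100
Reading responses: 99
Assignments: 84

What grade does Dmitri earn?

Weighted total:
  Essays 96 × 0.14 = 13.44
  Term paper 66 × 0.2 = 13.2
  Problem sets 55 × 0.07 = 3.85
  Reflections 54 × 0.05 = 2.7
  Practicals 74 × 0.11 = 8.14
  Presentations 100 × 0.2 = 20
  Reading responses 99 × 0.17 = 16.83
  Assignments 84 × 0.06 = 5.04
Sum = 83.2
83.2 is ≥ 72.5 and < 85 → Distinction

Distinction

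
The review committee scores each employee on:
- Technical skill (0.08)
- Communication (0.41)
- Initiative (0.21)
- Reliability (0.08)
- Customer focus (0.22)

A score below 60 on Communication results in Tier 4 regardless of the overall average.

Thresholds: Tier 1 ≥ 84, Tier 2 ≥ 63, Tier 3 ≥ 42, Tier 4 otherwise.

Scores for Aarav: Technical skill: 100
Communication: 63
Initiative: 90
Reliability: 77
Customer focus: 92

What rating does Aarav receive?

Communication score 63 ≥ 60: minimum met.
Weighted total:
  Technical skill 100 × 0.08 = 8
  Communication 63 × 0.41 = 25.83
  Initiative 90 × 0.21 = 18.9
  Reliability 77 × 0.08 = 6.16
  Customer focus 92 × 0.22 = 20.24
Sum = 79.13
79.13 is ≥ 63 and < 84 → Tier 2

Tier 2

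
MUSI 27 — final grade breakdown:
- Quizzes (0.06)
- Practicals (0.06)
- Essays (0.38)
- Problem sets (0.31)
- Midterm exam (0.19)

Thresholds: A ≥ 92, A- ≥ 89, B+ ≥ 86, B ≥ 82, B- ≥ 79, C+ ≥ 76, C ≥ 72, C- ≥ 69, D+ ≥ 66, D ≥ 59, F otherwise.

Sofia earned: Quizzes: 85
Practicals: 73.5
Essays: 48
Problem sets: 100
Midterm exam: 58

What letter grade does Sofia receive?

Weighted total:
  Quizzes 85 × 0.06 = 5.1
  Practicals 73.5 × 0.06 = 4.41
  Essays 48 × 0.38 = 18.24
  Problem sets 100 × 0.31 = 31
  Midterm exam 58 × 0.19 = 11.02
Sum = 69.77
69.77 is ≥ 69 and < 72 → C-

C-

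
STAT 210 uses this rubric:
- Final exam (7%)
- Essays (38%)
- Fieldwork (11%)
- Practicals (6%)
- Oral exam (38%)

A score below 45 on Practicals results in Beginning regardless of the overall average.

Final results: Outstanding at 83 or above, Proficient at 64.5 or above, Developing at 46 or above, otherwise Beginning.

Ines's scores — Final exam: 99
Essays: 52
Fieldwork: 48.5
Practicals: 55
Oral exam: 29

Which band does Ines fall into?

Developing

Practicals score 55 ≥ 45: minimum met.
Weighted total:
  Final exam 99 × 0.07 = 6.93
  Essays 52 × 0.38 = 19.76
  Fieldwork 48.5 × 0.11 = 5.335
  Practicals 55 × 0.06 = 3.3
  Oral exam 29 × 0.38 = 11.02
Sum = 46.345
46.345 is ≥ 46 and < 64.5 → Developing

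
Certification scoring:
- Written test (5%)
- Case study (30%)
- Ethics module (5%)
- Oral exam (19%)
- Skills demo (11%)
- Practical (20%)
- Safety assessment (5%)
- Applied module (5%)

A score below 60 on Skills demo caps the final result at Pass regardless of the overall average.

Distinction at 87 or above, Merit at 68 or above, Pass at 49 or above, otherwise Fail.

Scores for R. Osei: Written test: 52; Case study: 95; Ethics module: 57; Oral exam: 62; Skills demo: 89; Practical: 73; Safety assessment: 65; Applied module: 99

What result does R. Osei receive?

Merit

Skills demo score 89 ≥ 60: minimum met.
Weighted total:
  Written test 52 × 0.05 = 2.6
  Case study 95 × 0.3 = 28.5
  Ethics module 57 × 0.05 = 2.85
  Oral exam 62 × 0.19 = 11.78
  Skills demo 89 × 0.11 = 9.79
  Practical 73 × 0.2 = 14.6
  Safety assessment 65 × 0.05 = 3.25
  Applied module 99 × 0.05 = 4.95
Sum = 78.32
78.32 is ≥ 68 and < 87 → Merit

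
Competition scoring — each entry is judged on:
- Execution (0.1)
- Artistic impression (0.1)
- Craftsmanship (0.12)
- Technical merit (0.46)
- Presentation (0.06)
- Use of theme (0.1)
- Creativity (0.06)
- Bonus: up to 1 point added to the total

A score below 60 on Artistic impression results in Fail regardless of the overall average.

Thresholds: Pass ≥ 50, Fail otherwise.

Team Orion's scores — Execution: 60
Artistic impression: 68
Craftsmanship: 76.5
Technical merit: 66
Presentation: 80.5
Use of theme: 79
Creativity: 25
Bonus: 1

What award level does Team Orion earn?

Artistic impression score 68 ≥ 60: minimum met.
Weighted total:
  Execution 60 × 0.1 = 6
  Artistic impression 68 × 0.1 = 6.8
  Craftsmanship 76.5 × 0.12 = 9.18
  Technical merit 66 × 0.46 = 30.36
  Presentation 80.5 × 0.06 = 4.83
  Use of theme 79 × 0.1 = 7.9
  Creativity 25 × 0.06 = 1.5
Sum = 66.57
Bonus: 66.57 + 1 = 67.57
67.57 ≥ 50 → Pass

Pass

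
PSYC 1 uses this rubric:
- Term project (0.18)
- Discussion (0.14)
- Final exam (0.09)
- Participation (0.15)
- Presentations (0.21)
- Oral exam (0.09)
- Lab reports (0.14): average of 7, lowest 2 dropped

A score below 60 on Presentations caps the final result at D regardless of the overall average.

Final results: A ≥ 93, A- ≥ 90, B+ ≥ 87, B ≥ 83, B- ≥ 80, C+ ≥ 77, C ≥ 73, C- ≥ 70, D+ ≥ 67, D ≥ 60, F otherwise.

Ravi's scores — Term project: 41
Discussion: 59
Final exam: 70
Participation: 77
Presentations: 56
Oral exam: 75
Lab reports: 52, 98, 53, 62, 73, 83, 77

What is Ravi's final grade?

Lab reports: drop 52, 53 → average of remaining 5 = 393/5 = 78.6
Presentations score 56 < 60: minimum not met.
Weighted total:
  Term project 41 × 0.18 = 7.38
  Discussion 59 × 0.14 = 8.26
  Final exam 70 × 0.09 = 6.3
  Participation 77 × 0.15 = 11.55
  Presentations 56 × 0.21 = 11.76
  Oral exam 75 × 0.09 = 6.75
  Lab reports 78.6 × 0.14 = 11.004
Sum = 63.004
63.004 would be D; cap at D applies → D.

D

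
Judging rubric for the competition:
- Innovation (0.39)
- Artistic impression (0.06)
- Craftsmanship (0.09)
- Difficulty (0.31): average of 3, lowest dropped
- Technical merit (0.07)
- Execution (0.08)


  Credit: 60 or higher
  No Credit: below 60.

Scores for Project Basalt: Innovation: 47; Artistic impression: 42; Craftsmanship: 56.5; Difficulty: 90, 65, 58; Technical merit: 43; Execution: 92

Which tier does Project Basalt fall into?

Credit

Difficulty: drop 58 → average of remaining 2 = 155/2 = 77.5
Weighted total:
  Innovation 47 × 0.39 = 18.33
  Artistic impression 42 × 0.06 = 2.52
  Craftsmanship 56.5 × 0.09 = 5.085
  Difficulty 77.5 × 0.31 = 24.025
  Technical merit 43 × 0.07 = 3.01
  Execution 92 × 0.08 = 7.36
Sum = 60.33
60.33 ≥ 60 → Credit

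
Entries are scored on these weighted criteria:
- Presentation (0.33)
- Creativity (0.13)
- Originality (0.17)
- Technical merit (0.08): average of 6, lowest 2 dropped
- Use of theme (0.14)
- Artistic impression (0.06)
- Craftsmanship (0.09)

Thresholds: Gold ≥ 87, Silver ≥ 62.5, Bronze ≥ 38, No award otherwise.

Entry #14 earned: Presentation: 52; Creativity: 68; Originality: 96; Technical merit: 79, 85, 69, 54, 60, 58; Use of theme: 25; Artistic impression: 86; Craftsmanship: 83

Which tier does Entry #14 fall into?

Technical merit: drop 54, 58 → average of remaining 4 = 293/4 = 73.25
Weighted total:
  Presentation 52 × 0.33 = 17.16
  Creativity 68 × 0.13 = 8.84
  Originality 96 × 0.17 = 16.32
  Technical merit 73.25 × 0.08 = 5.86
  Use of theme 25 × 0.14 = 3.5
  Artistic impression 86 × 0.06 = 5.16
  Craftsmanship 83 × 0.09 = 7.47
Sum = 64.31
64.31 is ≥ 62.5 and < 87 → Silver

Silver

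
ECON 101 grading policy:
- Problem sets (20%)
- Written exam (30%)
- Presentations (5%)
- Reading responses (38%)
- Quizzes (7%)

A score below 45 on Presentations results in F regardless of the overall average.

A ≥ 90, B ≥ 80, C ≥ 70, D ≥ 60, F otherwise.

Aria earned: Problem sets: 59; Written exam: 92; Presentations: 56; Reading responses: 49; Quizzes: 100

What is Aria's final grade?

D

Presentations score 56 ≥ 45: minimum met.
Weighted total:
  Problem sets 59 × 0.2 = 11.8
  Written exam 92 × 0.3 = 27.6
  Presentations 56 × 0.05 = 2.8
  Reading responses 49 × 0.38 = 18.62
  Quizzes 100 × 0.07 = 7
Sum = 67.82
67.82 is ≥ 60 and < 70 → D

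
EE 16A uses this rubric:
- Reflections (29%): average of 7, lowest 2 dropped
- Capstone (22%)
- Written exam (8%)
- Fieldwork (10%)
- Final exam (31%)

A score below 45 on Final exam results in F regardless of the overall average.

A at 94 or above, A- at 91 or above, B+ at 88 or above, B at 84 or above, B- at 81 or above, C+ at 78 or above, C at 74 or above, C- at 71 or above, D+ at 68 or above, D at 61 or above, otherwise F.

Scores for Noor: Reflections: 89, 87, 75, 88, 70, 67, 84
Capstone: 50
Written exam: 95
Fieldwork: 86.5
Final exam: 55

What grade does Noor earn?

Reflections: drop 67, 70 → average of remaining 5 = 423/5 = 84.6
Final exam score 55 ≥ 45: minimum met.
Weighted total:
  Reflections 84.6 × 0.29 = 24.534
  Capstone 50 × 0.22 = 11
  Written exam 95 × 0.08 = 7.6
  Fieldwork 86.5 × 0.1 = 8.65
  Final exam 55 × 0.31 = 17.05
Sum = 68.834
68.834 is ≥ 68 and < 71 → D+

D+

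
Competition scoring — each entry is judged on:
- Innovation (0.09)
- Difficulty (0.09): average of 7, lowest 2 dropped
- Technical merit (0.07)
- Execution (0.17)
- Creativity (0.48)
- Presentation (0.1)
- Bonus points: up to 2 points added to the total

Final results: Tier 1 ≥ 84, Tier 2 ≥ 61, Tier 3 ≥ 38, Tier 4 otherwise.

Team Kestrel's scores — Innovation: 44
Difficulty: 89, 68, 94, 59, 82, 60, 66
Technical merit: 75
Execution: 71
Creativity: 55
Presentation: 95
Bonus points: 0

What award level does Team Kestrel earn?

Difficulty: drop 59, 60 → average of remaining 5 = 399/5 = 79.8
Weighted total:
  Innovation 44 × 0.09 = 3.96
  Difficulty 79.8 × 0.09 = 7.182
  Technical merit 75 × 0.07 = 5.25
  Execution 71 × 0.17 = 12.07
  Creativity 55 × 0.48 = 26.4
  Presentation 95 × 0.1 = 9.5
Sum = 64.362
Bonus points: 64.362 + 0 = 64.362
64.362 is ≥ 61 and < 84 → Tier 2

Tier 2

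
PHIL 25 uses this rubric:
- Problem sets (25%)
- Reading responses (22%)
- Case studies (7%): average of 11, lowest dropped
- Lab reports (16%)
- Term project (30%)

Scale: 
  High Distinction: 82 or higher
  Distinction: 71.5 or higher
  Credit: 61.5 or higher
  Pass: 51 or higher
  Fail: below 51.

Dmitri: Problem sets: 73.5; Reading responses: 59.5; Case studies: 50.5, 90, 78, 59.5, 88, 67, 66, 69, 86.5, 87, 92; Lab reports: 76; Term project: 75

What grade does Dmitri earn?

Case studies: drop 50.5 → average of remaining 10 = 783/10 = 78.3
Weighted total:
  Problem sets 73.5 × 0.25 = 18.375
  Reading responses 59.5 × 0.22 = 13.09
  Case studies 78.3 × 0.07 = 5.481
  Lab reports 76 × 0.16 = 12.16
  Term project 75 × 0.3 = 22.5
Sum = 71.606
71.606 is ≥ 71.5 and < 82 → Distinction

Distinction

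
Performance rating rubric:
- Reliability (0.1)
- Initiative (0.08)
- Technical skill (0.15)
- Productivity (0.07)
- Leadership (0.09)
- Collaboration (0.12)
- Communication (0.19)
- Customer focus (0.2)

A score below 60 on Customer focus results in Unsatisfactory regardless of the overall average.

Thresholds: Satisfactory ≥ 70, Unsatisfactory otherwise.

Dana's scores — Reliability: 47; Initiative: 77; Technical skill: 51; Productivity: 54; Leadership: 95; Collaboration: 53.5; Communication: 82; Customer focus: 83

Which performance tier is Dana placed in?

Customer focus score 83 ≥ 60: minimum met.
Weighted total:
  Reliability 47 × 0.1 = 4.7
  Initiative 77 × 0.08 = 6.16
  Technical skill 51 × 0.15 = 7.65
  Productivity 54 × 0.07 = 3.78
  Leadership 95 × 0.09 = 8.55
  Collaboration 53.5 × 0.12 = 6.42
  Communication 82 × 0.19 = 15.58
  Customer focus 83 × 0.2 = 16.6
Sum = 69.44
69.44 < 70 → Unsatisfactory

Unsatisfactory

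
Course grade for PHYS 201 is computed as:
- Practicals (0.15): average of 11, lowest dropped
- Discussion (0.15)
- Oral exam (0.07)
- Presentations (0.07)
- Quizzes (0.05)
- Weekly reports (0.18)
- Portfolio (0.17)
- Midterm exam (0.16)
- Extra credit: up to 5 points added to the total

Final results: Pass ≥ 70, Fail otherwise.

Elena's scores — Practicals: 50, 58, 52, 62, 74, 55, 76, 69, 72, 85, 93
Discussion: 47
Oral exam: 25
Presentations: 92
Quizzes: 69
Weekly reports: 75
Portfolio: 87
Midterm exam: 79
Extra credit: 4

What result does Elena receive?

Practicals: drop 50 → average of remaining 10 = 696/10 = 69.6
Weighted total:
  Practicals 69.6 × 0.15 = 10.44
  Discussion 47 × 0.15 = 7.05
  Oral exam 25 × 0.07 = 1.75
  Presentations 92 × 0.07 = 6.44
  Quizzes 69 × 0.05 = 3.45
  Weekly reports 75 × 0.18 = 13.5
  Portfolio 87 × 0.17 = 14.79
  Midterm exam 79 × 0.16 = 12.64
Sum = 70.06
Extra credit: 70.06 + 4 = 74.06
74.06 ≥ 70 → Pass

Pass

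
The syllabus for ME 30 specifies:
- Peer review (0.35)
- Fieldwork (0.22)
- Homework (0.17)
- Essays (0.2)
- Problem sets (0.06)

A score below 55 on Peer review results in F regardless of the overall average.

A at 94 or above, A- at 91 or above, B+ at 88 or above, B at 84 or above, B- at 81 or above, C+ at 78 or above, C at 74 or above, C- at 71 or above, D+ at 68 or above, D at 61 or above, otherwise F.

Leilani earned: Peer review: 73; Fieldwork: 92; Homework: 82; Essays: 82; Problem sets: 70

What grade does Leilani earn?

C+

Peer review score 73 ≥ 55: minimum met.
Weighted total:
  Peer review 73 × 0.35 = 25.55
  Fieldwork 92 × 0.22 = 20.24
  Homework 82 × 0.17 = 13.94
  Essays 82 × 0.2 = 16.4
  Problem sets 70 × 0.06 = 4.2
Sum = 80.33
80.33 is ≥ 78 and < 81 → C+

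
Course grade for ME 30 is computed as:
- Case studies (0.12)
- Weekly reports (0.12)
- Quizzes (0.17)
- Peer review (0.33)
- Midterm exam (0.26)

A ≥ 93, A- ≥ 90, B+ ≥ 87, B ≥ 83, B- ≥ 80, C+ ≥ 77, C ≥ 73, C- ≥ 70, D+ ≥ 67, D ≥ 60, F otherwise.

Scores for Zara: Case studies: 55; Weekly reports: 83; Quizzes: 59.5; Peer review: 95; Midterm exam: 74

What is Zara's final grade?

Weighted total:
  Case studies 55 × 0.12 = 6.6
  Weekly reports 83 × 0.12 = 9.96
  Quizzes 59.5 × 0.17 = 10.115
  Peer review 95 × 0.33 = 31.35
  Midterm exam 74 × 0.26 = 19.24
Sum = 77.265
77.265 is ≥ 77 and < 80 → C+

C+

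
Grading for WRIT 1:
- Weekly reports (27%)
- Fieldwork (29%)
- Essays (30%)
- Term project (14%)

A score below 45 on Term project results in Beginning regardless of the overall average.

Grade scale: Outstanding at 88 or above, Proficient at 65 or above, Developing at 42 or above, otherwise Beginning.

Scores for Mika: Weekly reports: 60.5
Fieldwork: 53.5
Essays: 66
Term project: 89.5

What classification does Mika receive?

Term project score 89.5 ≥ 45: minimum met.
Weighted total:
  Weekly reports 60.5 × 0.27 = 16.335
  Fieldwork 53.5 × 0.29 = 15.515
  Essays 66 × 0.3 = 19.8
  Term project 89.5 × 0.14 = 12.53
Sum = 64.18
64.18 is ≥ 42 and < 65 → Developing

Developing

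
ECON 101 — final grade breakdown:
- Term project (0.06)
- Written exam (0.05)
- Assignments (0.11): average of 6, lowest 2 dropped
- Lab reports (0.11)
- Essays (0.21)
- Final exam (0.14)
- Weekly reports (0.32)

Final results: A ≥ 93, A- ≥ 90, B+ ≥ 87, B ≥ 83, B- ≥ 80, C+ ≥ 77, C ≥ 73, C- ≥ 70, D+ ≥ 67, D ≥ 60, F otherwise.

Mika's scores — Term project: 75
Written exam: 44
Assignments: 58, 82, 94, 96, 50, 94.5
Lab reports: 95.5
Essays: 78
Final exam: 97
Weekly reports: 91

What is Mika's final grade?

B

Assignments: drop 50, 58 → average of remaining 4 = 366.5/4 = 91.625
Weighted total:
  Term project 75 × 0.06 = 4.5
  Written exam 44 × 0.05 = 2.2
  Assignments 91.625 × 0.11 = 10.07875
  Lab reports 95.5 × 0.11 = 10.505
  Essays 78 × 0.21 = 16.38
  Final exam 97 × 0.14 = 13.58
  Weekly reports 91 × 0.32 = 29.12
Sum = 86.36375
86.36375 is ≥ 83 and < 87 → B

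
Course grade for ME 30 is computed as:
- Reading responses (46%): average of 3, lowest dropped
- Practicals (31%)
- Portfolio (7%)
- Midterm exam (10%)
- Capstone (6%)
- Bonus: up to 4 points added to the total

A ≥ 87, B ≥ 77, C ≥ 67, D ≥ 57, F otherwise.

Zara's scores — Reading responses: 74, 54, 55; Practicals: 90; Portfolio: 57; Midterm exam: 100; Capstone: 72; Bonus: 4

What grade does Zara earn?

B

Reading responses: drop 54 → average of remaining 2 = 129/2 = 64.5
Weighted total:
  Reading responses 64.5 × 0.46 = 29.67
  Practicals 90 × 0.31 = 27.9
  Portfolio 57 × 0.07 = 3.99
  Midterm exam 100 × 0.1 = 10
  Capstone 72 × 0.06 = 4.32
Sum = 75.88
Bonus: 75.88 + 4 = 79.88
79.88 is ≥ 77 and < 87 → B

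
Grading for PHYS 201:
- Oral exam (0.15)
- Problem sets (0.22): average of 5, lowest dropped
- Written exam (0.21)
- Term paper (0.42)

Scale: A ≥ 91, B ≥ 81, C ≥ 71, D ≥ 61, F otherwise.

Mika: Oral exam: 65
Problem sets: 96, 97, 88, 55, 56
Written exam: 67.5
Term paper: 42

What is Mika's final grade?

F

Problem sets: drop 55 → average of remaining 4 = 337/4 = 84.25
Weighted total:
  Oral exam 65 × 0.15 = 9.75
  Problem sets 84.25 × 0.22 = 18.535
  Written exam 67.5 × 0.21 = 14.175
  Term paper 42 × 0.42 = 17.64
Sum = 60.1
60.1 < 61 → F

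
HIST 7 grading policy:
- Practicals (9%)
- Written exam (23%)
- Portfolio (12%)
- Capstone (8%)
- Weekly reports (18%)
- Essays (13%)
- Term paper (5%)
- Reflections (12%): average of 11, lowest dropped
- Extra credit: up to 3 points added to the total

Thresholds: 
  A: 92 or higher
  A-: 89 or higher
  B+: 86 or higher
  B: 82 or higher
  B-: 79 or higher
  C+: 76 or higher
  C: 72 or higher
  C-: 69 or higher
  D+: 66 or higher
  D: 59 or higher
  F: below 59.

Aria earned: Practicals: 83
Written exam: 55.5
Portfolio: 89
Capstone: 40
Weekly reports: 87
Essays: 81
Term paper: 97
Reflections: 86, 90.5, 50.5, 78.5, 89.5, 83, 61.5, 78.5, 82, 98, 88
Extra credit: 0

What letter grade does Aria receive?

Reflections: drop 50.5 → average of remaining 10 = 835.5/10 = 83.55
Weighted total:
  Practicals 83 × 0.09 = 7.47
  Written exam 55.5 × 0.23 = 12.765
  Portfolio 89 × 0.12 = 10.68
  Capstone 40 × 0.08 = 3.2
  Weekly reports 87 × 0.18 = 15.66
  Essays 81 × 0.13 = 10.53
  Term paper 97 × 0.05 = 4.85
  Reflections 83.55 × 0.12 = 10.026
Sum = 75.181
Extra credit: 75.181 + 0 = 75.181
75.181 is ≥ 72 and < 76 → C

C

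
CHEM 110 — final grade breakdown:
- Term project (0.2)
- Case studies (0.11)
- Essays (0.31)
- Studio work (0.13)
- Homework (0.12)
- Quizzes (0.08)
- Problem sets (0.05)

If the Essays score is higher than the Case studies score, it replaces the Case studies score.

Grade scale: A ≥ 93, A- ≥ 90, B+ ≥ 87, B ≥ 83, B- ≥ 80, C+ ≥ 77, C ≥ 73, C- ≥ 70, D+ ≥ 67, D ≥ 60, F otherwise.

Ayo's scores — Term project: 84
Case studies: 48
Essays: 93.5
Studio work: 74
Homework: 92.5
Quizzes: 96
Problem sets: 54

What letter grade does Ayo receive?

Essays (93.5) > Case studies (48), so Case studies counts as 93.5.
Weighted total:
  Term project 84 × 0.2 = 16.8
  Case studies 93.5 × 0.11 = 10.285
  Essays 93.5 × 0.31 = 28.985
  Studio work 74 × 0.13 = 9.62
  Homework 92.5 × 0.12 = 11.1
  Quizzes 96 × 0.08 = 7.68
  Problem sets 54 × 0.05 = 2.7
Sum = 87.17
87.17 is ≥ 87 and < 90 → B+

B+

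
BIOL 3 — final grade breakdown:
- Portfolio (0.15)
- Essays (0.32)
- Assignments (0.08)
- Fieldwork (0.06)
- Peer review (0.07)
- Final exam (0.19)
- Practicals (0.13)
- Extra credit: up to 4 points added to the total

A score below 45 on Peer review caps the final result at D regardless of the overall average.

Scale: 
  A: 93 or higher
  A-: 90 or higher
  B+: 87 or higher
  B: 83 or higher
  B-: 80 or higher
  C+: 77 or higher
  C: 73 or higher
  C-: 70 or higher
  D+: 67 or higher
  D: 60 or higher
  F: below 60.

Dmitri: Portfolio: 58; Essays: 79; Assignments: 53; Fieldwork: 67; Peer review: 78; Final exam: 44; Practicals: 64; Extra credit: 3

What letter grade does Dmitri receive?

D+

Peer review score 78 ≥ 45: minimum met.
Weighted total:
  Portfolio 58 × 0.15 = 8.7
  Essays 79 × 0.32 = 25.28
  Assignments 53 × 0.08 = 4.24
  Fieldwork 67 × 0.06 = 4.02
  Peer review 78 × 0.07 = 5.46
  Final exam 44 × 0.19 = 8.36
  Practicals 64 × 0.13 = 8.32
Sum = 64.38
Extra credit: 64.38 + 3 = 67.38
67.38 is ≥ 67 and < 70 → D+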